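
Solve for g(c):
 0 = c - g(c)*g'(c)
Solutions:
 g(c) = -sqrt(C1 + c^2)
 g(c) = sqrt(C1 + c^2)


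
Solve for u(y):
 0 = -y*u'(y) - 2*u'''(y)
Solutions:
 u(y) = C1 + Integral(C2*airyai(-2^(2/3)*y/2) + C3*airybi(-2^(2/3)*y/2), y)


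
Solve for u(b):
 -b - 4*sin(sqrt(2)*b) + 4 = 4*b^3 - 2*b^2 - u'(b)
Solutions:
 u(b) = C1 + b^4 - 2*b^3/3 + b^2/2 - 4*b - 2*sqrt(2)*cos(sqrt(2)*b)


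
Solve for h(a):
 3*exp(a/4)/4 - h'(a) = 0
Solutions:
 h(a) = C1 + 3*exp(a/4)


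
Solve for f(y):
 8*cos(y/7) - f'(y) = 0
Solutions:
 f(y) = C1 + 56*sin(y/7)


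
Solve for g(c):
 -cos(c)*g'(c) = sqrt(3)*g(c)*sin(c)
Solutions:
 g(c) = C1*cos(c)^(sqrt(3))


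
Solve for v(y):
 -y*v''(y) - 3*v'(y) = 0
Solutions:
 v(y) = C1 + C2/y^2


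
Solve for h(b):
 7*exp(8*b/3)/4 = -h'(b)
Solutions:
 h(b) = C1 - 21*exp(8*b/3)/32


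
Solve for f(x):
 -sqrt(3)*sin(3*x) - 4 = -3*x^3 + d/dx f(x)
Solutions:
 f(x) = C1 + 3*x^4/4 - 4*x + sqrt(3)*cos(3*x)/3


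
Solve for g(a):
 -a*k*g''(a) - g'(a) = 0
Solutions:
 g(a) = C1 + a^(((re(k) - 1)*re(k) + im(k)^2)/(re(k)^2 + im(k)^2))*(C2*sin(log(a)*Abs(im(k))/(re(k)^2 + im(k)^2)) + C3*cos(log(a)*im(k)/(re(k)^2 + im(k)^2)))


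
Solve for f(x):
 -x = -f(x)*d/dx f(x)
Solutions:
 f(x) = -sqrt(C1 + x^2)
 f(x) = sqrt(C1 + x^2)


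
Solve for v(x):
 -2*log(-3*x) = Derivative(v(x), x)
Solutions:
 v(x) = C1 - 2*x*log(-x) + 2*x*(1 - log(3))


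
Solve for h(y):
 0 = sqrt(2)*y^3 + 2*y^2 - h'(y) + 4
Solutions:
 h(y) = C1 + sqrt(2)*y^4/4 + 2*y^3/3 + 4*y


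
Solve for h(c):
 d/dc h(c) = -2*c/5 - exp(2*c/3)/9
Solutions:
 h(c) = C1 - c^2/5 - exp(2*c/3)/6


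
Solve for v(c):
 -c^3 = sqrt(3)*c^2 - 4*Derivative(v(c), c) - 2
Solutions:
 v(c) = C1 + c^4/16 + sqrt(3)*c^3/12 - c/2


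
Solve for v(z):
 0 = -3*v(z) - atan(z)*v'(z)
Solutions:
 v(z) = C1*exp(-3*Integral(1/atan(z), z))


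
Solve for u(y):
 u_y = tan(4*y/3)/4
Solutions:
 u(y) = C1 - 3*log(cos(4*y/3))/16


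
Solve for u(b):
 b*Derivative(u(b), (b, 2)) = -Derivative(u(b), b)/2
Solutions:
 u(b) = C1 + C2*sqrt(b)


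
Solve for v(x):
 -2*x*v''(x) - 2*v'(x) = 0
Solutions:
 v(x) = C1 + C2*log(x)


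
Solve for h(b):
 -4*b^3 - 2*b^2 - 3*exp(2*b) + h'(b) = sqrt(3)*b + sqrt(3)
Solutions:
 h(b) = C1 + b^4 + 2*b^3/3 + sqrt(3)*b^2/2 + sqrt(3)*b + 3*exp(2*b)/2


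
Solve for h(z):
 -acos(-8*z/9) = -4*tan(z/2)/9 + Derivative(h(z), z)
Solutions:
 h(z) = C1 - z*acos(-8*z/9) - sqrt(81 - 64*z^2)/8 - 8*log(cos(z/2))/9


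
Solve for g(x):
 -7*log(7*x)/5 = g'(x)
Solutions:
 g(x) = C1 - 7*x*log(x)/5 - 7*x*log(7)/5 + 7*x/5


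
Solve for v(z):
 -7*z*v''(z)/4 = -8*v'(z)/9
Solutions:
 v(z) = C1 + C2*z^(95/63)


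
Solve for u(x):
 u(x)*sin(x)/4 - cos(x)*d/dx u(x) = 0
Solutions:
 u(x) = C1/cos(x)^(1/4)


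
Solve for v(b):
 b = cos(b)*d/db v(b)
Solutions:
 v(b) = C1 + Integral(b/cos(b), b)


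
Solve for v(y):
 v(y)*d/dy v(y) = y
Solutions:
 v(y) = -sqrt(C1 + y^2)
 v(y) = sqrt(C1 + y^2)


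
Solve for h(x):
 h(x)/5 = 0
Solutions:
 h(x) = 0


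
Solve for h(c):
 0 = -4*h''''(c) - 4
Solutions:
 h(c) = C1 + C2*c + C3*c^2 + C4*c^3 - c^4/24


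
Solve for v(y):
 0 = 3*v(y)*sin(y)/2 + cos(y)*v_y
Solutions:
 v(y) = C1*cos(y)^(3/2)


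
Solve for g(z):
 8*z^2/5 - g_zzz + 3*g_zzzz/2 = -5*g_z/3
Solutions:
 g(z) = C1 + C2*exp(z*(4/(9*sqrt(1945) + 397)^(1/3) + 4 + (9*sqrt(1945) + 397)^(1/3))/18)*sin(sqrt(3)*z*(-(9*sqrt(1945) + 397)^(1/3) + 4/(9*sqrt(1945) + 397)^(1/3))/18) + C3*exp(z*(4/(9*sqrt(1945) + 397)^(1/3) + 4 + (9*sqrt(1945) + 397)^(1/3))/18)*cos(sqrt(3)*z*(-(9*sqrt(1945) + 397)^(1/3) + 4/(9*sqrt(1945) + 397)^(1/3))/18) + C4*exp(z*(-(9*sqrt(1945) + 397)^(1/3) - 4/(9*sqrt(1945) + 397)^(1/3) + 2)/9) - 8*z^3/25 - 144*z/125


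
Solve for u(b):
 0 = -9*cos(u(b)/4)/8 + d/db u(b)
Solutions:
 -9*b/8 - 2*log(sin(u(b)/4) - 1) + 2*log(sin(u(b)/4) + 1) = C1


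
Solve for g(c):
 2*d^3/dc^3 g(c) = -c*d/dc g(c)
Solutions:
 g(c) = C1 + Integral(C2*airyai(-2^(2/3)*c/2) + C3*airybi(-2^(2/3)*c/2), c)


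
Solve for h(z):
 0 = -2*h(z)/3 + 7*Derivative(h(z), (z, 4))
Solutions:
 h(z) = C1*exp(-2^(1/4)*21^(3/4)*z/21) + C2*exp(2^(1/4)*21^(3/4)*z/21) + C3*sin(2^(1/4)*21^(3/4)*z/21) + C4*cos(2^(1/4)*21^(3/4)*z/21)


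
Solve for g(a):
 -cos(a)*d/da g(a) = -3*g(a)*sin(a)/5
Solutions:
 g(a) = C1/cos(a)^(3/5)


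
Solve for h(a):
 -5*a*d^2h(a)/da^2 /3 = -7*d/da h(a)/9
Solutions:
 h(a) = C1 + C2*a^(22/15)


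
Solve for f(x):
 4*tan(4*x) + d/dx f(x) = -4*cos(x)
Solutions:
 f(x) = C1 + log(cos(4*x)) - 4*sin(x)


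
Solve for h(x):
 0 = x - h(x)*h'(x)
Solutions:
 h(x) = -sqrt(C1 + x^2)
 h(x) = sqrt(C1 + x^2)


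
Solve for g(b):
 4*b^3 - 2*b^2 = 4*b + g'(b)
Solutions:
 g(b) = C1 + b^4 - 2*b^3/3 - 2*b^2


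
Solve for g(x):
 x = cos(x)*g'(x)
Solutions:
 g(x) = C1 + Integral(x/cos(x), x)


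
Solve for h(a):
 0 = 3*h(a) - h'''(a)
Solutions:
 h(a) = C3*exp(3^(1/3)*a) + (C1*sin(3^(5/6)*a/2) + C2*cos(3^(5/6)*a/2))*exp(-3^(1/3)*a/2)


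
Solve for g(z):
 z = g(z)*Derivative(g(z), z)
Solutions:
 g(z) = -sqrt(C1 + z^2)
 g(z) = sqrt(C1 + z^2)


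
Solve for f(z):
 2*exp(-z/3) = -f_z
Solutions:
 f(z) = C1 + 6*exp(-z/3)


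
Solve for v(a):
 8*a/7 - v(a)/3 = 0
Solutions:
 v(a) = 24*a/7


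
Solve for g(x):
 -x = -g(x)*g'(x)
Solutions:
 g(x) = -sqrt(C1 + x^2)
 g(x) = sqrt(C1 + x^2)


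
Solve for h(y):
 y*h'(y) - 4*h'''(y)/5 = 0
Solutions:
 h(y) = C1 + Integral(C2*airyai(10^(1/3)*y/2) + C3*airybi(10^(1/3)*y/2), y)


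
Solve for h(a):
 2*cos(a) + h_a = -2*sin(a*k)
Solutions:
 h(a) = C1 - 2*sin(a) + 2*cos(a*k)/k


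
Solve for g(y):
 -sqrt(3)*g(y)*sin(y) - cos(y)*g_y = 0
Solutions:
 g(y) = C1*cos(y)^(sqrt(3))


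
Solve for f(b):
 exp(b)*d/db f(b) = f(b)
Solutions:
 f(b) = C1*exp(-exp(-b))


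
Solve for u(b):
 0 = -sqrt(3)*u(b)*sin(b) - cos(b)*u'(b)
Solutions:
 u(b) = C1*cos(b)^(sqrt(3))


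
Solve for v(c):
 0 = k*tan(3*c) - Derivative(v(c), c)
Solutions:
 v(c) = C1 - k*log(cos(3*c))/3


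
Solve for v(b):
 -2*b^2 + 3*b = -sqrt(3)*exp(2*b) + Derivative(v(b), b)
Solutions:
 v(b) = C1 - 2*b^3/3 + 3*b^2/2 + sqrt(3)*exp(2*b)/2


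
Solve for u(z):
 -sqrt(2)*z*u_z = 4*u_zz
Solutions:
 u(z) = C1 + C2*erf(2^(3/4)*z/4)


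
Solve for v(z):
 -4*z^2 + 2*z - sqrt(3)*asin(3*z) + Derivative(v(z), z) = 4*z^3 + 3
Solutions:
 v(z) = C1 + z^4 + 4*z^3/3 - z^2 + 3*z + sqrt(3)*(z*asin(3*z) + sqrt(1 - 9*z^2)/3)


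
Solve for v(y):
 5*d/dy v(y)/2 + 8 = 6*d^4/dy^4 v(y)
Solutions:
 v(y) = C1 + C4*exp(90^(1/3)*y/6) - 16*y/5 + (C2*sin(10^(1/3)*3^(1/6)*y/4) + C3*cos(10^(1/3)*3^(1/6)*y/4))*exp(-90^(1/3)*y/12)


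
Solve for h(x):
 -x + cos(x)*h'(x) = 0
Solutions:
 h(x) = C1 + Integral(x/cos(x), x)


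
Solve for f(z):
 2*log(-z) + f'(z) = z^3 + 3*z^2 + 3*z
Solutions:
 f(z) = C1 + z^4/4 + z^3 + 3*z^2/2 - 2*z*log(-z) + 2*z


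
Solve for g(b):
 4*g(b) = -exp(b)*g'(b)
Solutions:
 g(b) = C1*exp(4*exp(-b))


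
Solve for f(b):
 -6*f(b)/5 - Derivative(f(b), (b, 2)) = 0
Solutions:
 f(b) = C1*sin(sqrt(30)*b/5) + C2*cos(sqrt(30)*b/5)


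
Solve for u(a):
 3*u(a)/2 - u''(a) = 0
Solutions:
 u(a) = C1*exp(-sqrt(6)*a/2) + C2*exp(sqrt(6)*a/2)


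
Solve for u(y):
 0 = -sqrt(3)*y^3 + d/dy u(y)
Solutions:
 u(y) = C1 + sqrt(3)*y^4/4


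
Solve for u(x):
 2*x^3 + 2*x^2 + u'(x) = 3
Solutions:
 u(x) = C1 - x^4/2 - 2*x^3/3 + 3*x


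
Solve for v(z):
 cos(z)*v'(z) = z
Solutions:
 v(z) = C1 + Integral(z/cos(z), z)


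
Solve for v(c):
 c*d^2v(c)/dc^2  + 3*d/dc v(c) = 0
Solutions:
 v(c) = C1 + C2/c^2


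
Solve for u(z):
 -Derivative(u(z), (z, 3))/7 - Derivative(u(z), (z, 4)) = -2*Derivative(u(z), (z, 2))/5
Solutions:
 u(z) = C1 + C2*z + C3*exp(z*(-5 + sqrt(1985))/70) + C4*exp(-z*(5 + sqrt(1985))/70)


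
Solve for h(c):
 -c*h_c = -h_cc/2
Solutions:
 h(c) = C1 + C2*erfi(c)


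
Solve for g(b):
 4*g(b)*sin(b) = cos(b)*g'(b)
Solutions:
 g(b) = C1/cos(b)^4


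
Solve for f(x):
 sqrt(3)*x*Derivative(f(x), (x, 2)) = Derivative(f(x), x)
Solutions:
 f(x) = C1 + C2*x^(sqrt(3)/3 + 1)


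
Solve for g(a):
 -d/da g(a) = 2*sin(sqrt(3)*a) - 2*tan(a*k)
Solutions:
 g(a) = C1 + 2*Piecewise((-log(cos(a*k))/k, Ne(k, 0)), (0, True)) + 2*sqrt(3)*cos(sqrt(3)*a)/3


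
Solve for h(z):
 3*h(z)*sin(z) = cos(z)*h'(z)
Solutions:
 h(z) = C1/cos(z)^3


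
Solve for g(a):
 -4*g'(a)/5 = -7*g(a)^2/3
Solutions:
 g(a) = -12/(C1 + 35*a)


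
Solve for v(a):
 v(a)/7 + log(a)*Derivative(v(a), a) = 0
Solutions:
 v(a) = C1*exp(-li(a)/7)


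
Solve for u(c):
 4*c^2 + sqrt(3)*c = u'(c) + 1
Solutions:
 u(c) = C1 + 4*c^3/3 + sqrt(3)*c^2/2 - c


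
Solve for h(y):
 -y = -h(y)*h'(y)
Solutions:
 h(y) = -sqrt(C1 + y^2)
 h(y) = sqrt(C1 + y^2)


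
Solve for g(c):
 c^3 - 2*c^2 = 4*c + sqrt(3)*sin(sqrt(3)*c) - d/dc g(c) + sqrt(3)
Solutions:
 g(c) = C1 - c^4/4 + 2*c^3/3 + 2*c^2 + sqrt(3)*c - cos(sqrt(3)*c)


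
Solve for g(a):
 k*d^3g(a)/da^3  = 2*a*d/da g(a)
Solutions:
 g(a) = C1 + Integral(C2*airyai(2^(1/3)*a*(1/k)^(1/3)) + C3*airybi(2^(1/3)*a*(1/k)^(1/3)), a)


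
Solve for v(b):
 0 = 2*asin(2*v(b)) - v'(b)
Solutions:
 Integral(1/asin(2*_y), (_y, v(b))) = C1 + 2*b


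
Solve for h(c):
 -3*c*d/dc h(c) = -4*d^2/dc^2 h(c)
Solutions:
 h(c) = C1 + C2*erfi(sqrt(6)*c/4)


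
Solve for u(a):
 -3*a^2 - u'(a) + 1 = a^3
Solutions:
 u(a) = C1 - a^4/4 - a^3 + a


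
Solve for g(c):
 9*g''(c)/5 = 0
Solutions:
 g(c) = C1 + C2*c


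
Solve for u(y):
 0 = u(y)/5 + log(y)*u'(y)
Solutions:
 u(y) = C1*exp(-li(y)/5)


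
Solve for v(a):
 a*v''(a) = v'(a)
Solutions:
 v(a) = C1 + C2*a^2


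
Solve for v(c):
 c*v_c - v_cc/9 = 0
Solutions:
 v(c) = C1 + C2*erfi(3*sqrt(2)*c/2)


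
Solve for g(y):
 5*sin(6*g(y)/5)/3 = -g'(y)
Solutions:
 5*y/3 + 5*log(cos(6*g(y)/5) - 1)/12 - 5*log(cos(6*g(y)/5) + 1)/12 = C1


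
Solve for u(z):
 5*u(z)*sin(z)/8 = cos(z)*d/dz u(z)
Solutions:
 u(z) = C1/cos(z)^(5/8)


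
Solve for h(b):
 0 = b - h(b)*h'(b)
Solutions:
 h(b) = -sqrt(C1 + b^2)
 h(b) = sqrt(C1 + b^2)


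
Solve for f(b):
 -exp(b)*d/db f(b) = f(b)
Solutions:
 f(b) = C1*exp(exp(-b))


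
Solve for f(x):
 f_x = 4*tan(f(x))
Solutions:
 f(x) = pi - asin(C1*exp(4*x))
 f(x) = asin(C1*exp(4*x))


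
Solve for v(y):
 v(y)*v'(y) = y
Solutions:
 v(y) = -sqrt(C1 + y^2)
 v(y) = sqrt(C1 + y^2)


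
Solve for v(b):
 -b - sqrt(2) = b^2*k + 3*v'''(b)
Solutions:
 v(b) = C1 + C2*b + C3*b^2 - b^5*k/180 - b^4/72 - sqrt(2)*b^3/18


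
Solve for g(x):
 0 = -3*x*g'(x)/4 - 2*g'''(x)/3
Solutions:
 g(x) = C1 + Integral(C2*airyai(-3^(2/3)*x/2) + C3*airybi(-3^(2/3)*x/2), x)


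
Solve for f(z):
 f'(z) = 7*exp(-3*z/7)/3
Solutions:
 f(z) = C1 - 49*exp(-3*z/7)/9


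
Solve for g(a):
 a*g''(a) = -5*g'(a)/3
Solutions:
 g(a) = C1 + C2/a^(2/3)


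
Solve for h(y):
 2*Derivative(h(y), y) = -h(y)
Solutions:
 h(y) = C1*exp(-y/2)


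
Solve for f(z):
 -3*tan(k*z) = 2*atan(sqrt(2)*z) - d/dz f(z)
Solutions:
 f(z) = C1 + 2*z*atan(sqrt(2)*z) + 3*Piecewise((-log(cos(k*z))/k, Ne(k, 0)), (0, True)) - sqrt(2)*log(2*z^2 + 1)/2


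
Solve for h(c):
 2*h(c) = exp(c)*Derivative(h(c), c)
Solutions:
 h(c) = C1*exp(-2*exp(-c))


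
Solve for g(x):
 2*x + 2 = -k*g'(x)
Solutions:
 g(x) = C1 - x^2/k - 2*x/k


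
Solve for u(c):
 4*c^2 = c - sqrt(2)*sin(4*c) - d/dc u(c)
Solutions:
 u(c) = C1 - 4*c^3/3 + c^2/2 + sqrt(2)*cos(4*c)/4


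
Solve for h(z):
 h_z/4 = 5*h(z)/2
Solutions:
 h(z) = C1*exp(10*z)


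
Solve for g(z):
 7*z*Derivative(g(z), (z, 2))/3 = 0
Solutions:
 g(z) = C1 + C2*z


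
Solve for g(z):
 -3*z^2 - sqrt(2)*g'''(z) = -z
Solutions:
 g(z) = C1 + C2*z + C3*z^2 - sqrt(2)*z^5/40 + sqrt(2)*z^4/48


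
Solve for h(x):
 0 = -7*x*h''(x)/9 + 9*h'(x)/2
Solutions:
 h(x) = C1 + C2*x^(95/14)


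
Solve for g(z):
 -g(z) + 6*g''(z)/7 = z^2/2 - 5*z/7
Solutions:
 g(z) = C1*exp(-sqrt(42)*z/6) + C2*exp(sqrt(42)*z/6) - z^2/2 + 5*z/7 - 6/7


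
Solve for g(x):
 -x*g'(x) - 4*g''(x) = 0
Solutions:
 g(x) = C1 + C2*erf(sqrt(2)*x/4)


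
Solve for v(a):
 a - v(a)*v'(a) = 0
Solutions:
 v(a) = -sqrt(C1 + a^2)
 v(a) = sqrt(C1 + a^2)


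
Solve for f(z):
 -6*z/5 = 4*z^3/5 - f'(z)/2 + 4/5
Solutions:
 f(z) = C1 + 2*z^4/5 + 6*z^2/5 + 8*z/5


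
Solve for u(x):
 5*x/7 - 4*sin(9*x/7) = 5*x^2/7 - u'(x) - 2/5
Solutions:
 u(x) = C1 + 5*x^3/21 - 5*x^2/14 - 2*x/5 - 28*cos(9*x/7)/9


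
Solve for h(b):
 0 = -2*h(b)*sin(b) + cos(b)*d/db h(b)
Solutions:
 h(b) = C1/cos(b)^2


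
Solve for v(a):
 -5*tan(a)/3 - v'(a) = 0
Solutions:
 v(a) = C1 + 5*log(cos(a))/3


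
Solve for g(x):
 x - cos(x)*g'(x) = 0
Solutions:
 g(x) = C1 + Integral(x/cos(x), x)


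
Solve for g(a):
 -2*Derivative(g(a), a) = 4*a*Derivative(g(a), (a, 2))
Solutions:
 g(a) = C1 + C2*sqrt(a)


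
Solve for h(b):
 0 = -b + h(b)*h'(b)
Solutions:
 h(b) = -sqrt(C1 + b^2)
 h(b) = sqrt(C1 + b^2)


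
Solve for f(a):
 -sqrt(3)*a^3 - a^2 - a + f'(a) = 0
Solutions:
 f(a) = C1 + sqrt(3)*a^4/4 + a^3/3 + a^2/2


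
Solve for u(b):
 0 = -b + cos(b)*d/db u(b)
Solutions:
 u(b) = C1 + Integral(b/cos(b), b)


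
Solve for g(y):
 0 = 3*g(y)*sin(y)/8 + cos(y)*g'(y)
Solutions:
 g(y) = C1*cos(y)^(3/8)


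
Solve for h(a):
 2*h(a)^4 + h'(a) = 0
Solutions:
 h(a) = (-3^(2/3) - 3*3^(1/6)*I)*(1/(C1 + 2*a))^(1/3)/6
 h(a) = (-3^(2/3) + 3*3^(1/6)*I)*(1/(C1 + 2*a))^(1/3)/6
 h(a) = (1/(C1 + 6*a))^(1/3)


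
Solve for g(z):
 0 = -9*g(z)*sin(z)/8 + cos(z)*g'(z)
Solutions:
 g(z) = C1/cos(z)^(9/8)


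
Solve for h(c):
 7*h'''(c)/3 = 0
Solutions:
 h(c) = C1 + C2*c + C3*c^2


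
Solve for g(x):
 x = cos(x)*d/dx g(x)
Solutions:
 g(x) = C1 + Integral(x/cos(x), x)


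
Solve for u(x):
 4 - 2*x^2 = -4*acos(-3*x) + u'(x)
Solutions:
 u(x) = C1 - 2*x^3/3 + 4*x*acos(-3*x) + 4*x + 4*sqrt(1 - 9*x^2)/3


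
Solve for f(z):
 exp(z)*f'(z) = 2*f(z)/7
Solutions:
 f(z) = C1*exp(-2*exp(-z)/7)


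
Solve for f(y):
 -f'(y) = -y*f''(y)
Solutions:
 f(y) = C1 + C2*y^2


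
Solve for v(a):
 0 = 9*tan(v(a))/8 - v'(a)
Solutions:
 v(a) = pi - asin(C1*exp(9*a/8))
 v(a) = asin(C1*exp(9*a/8))


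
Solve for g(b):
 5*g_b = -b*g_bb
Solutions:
 g(b) = C1 + C2/b^4


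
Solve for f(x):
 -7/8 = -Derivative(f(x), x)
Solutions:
 f(x) = C1 + 7*x/8


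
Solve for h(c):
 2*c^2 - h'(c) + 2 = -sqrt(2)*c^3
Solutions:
 h(c) = C1 + sqrt(2)*c^4/4 + 2*c^3/3 + 2*c


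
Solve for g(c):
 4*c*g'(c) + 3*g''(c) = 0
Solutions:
 g(c) = C1 + C2*erf(sqrt(6)*c/3)


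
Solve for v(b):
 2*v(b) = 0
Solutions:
 v(b) = 0


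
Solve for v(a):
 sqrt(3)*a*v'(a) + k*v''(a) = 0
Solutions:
 v(a) = C1 + C2*sqrt(k)*erf(sqrt(2)*3^(1/4)*a*sqrt(1/k)/2)


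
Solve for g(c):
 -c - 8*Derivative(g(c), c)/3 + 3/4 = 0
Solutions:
 g(c) = C1 - 3*c^2/16 + 9*c/32


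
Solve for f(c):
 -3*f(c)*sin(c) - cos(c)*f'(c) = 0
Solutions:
 f(c) = C1*cos(c)^3


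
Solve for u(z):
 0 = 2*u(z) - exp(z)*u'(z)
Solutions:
 u(z) = C1*exp(-2*exp(-z))


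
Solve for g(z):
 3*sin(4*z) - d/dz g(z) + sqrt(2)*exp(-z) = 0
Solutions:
 g(z) = C1 - 3*cos(4*z)/4 - sqrt(2)*exp(-z)


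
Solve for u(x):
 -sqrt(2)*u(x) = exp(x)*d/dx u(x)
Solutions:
 u(x) = C1*exp(sqrt(2)*exp(-x))


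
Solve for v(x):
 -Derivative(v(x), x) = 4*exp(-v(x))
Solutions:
 v(x) = log(C1 - 4*x)


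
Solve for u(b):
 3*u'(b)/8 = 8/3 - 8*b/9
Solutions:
 u(b) = C1 - 32*b^2/27 + 64*b/9


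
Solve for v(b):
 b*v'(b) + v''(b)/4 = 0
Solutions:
 v(b) = C1 + C2*erf(sqrt(2)*b)


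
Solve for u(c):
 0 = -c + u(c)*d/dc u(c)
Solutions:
 u(c) = -sqrt(C1 + c^2)
 u(c) = sqrt(C1 + c^2)


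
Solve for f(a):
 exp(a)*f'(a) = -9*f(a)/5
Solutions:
 f(a) = C1*exp(9*exp(-a)/5)


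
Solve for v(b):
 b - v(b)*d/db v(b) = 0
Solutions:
 v(b) = -sqrt(C1 + b^2)
 v(b) = sqrt(C1 + b^2)


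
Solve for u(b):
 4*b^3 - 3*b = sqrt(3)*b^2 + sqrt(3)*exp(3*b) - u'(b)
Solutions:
 u(b) = C1 - b^4 + sqrt(3)*b^3/3 + 3*b^2/2 + sqrt(3)*exp(3*b)/3


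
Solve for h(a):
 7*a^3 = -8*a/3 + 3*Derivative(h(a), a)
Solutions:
 h(a) = C1 + 7*a^4/12 + 4*a^2/9


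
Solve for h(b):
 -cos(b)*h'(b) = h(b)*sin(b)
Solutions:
 h(b) = C1*cos(b)


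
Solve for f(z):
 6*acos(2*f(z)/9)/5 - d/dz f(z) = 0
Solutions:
 Integral(1/acos(2*_y/9), (_y, f(z))) = C1 + 6*z/5


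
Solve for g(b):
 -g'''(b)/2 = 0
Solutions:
 g(b) = C1 + C2*b + C3*b^2


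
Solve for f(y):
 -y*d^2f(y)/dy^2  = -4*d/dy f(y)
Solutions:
 f(y) = C1 + C2*y^5


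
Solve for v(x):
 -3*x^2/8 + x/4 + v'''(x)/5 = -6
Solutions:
 v(x) = C1 + C2*x + C3*x^2 + x^5/32 - 5*x^4/96 - 5*x^3


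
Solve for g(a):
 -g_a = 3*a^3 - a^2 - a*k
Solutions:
 g(a) = C1 - 3*a^4/4 + a^3/3 + a^2*k/2


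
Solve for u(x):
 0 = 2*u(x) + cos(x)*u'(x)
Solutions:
 u(x) = C1*(sin(x) - 1)/(sin(x) + 1)


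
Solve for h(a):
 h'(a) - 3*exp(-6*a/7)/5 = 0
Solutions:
 h(a) = C1 - 7*exp(-6*a/7)/10


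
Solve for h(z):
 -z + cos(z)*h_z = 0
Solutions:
 h(z) = C1 + Integral(z/cos(z), z)


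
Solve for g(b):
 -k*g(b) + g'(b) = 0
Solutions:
 g(b) = C1*exp(b*k)


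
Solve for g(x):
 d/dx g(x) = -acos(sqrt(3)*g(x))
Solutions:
 Integral(1/acos(sqrt(3)*_y), (_y, g(x))) = C1 - x


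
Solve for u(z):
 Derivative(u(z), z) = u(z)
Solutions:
 u(z) = C1*exp(z)


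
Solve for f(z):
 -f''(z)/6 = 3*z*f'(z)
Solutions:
 f(z) = C1 + C2*erf(3*z)


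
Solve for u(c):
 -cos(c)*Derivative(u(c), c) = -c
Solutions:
 u(c) = C1 + Integral(c/cos(c), c)


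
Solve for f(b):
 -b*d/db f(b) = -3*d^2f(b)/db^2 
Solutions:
 f(b) = C1 + C2*erfi(sqrt(6)*b/6)


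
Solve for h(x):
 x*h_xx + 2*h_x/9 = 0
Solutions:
 h(x) = C1 + C2*x^(7/9)


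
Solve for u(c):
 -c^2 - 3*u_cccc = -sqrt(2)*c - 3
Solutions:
 u(c) = C1 + C2*c + C3*c^2 + C4*c^3 - c^6/1080 + sqrt(2)*c^5/360 + c^4/24


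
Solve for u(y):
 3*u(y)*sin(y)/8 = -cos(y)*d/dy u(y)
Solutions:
 u(y) = C1*cos(y)^(3/8)


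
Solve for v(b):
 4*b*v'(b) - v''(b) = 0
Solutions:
 v(b) = C1 + C2*erfi(sqrt(2)*b)


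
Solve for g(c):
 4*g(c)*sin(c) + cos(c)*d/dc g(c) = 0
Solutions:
 g(c) = C1*cos(c)^4


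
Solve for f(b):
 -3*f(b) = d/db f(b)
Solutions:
 f(b) = C1*exp(-3*b)


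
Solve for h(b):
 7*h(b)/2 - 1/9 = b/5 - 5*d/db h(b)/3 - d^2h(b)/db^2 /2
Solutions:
 h(b) = 2*b/35 + (C1*sin(sqrt(38)*b/3) + C2*cos(sqrt(38)*b/3))*exp(-5*b/3) + 2/441


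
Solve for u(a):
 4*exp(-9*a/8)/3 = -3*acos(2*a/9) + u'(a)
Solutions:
 u(a) = C1 + 3*a*acos(2*a/9) - 3*sqrt(81 - 4*a^2)/2 - 32*exp(-9*a/8)/27


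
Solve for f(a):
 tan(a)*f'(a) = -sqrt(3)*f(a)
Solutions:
 f(a) = C1/sin(a)^(sqrt(3))


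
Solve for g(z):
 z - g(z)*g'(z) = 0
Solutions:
 g(z) = -sqrt(C1 + z^2)
 g(z) = sqrt(C1 + z^2)


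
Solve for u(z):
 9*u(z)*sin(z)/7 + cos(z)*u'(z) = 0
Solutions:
 u(z) = C1*cos(z)^(9/7)


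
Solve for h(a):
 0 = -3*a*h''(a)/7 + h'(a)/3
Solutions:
 h(a) = C1 + C2*a^(16/9)


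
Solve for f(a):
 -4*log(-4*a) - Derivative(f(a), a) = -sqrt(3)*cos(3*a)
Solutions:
 f(a) = C1 - 4*a*log(-a) - 8*a*log(2) + 4*a + sqrt(3)*sin(3*a)/3


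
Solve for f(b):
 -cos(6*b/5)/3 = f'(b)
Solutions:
 f(b) = C1 - 5*sin(6*b/5)/18


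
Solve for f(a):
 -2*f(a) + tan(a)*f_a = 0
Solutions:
 f(a) = C1*sin(a)^2


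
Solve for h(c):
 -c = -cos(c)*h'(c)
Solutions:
 h(c) = C1 + Integral(c/cos(c), c)


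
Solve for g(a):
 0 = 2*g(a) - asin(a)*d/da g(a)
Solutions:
 g(a) = C1*exp(2*Integral(1/asin(a), a))


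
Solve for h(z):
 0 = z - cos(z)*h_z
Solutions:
 h(z) = C1 + Integral(z/cos(z), z)


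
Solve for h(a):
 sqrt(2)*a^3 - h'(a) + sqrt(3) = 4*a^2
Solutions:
 h(a) = C1 + sqrt(2)*a^4/4 - 4*a^3/3 + sqrt(3)*a


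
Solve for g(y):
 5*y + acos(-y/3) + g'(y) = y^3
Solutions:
 g(y) = C1 + y^4/4 - 5*y^2/2 - y*acos(-y/3) - sqrt(9 - y^2)


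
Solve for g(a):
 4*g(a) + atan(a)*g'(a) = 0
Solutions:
 g(a) = C1*exp(-4*Integral(1/atan(a), a))


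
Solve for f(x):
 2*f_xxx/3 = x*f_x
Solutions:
 f(x) = C1 + Integral(C2*airyai(2^(2/3)*3^(1/3)*x/2) + C3*airybi(2^(2/3)*3^(1/3)*x/2), x)


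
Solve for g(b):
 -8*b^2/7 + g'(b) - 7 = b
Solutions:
 g(b) = C1 + 8*b^3/21 + b^2/2 + 7*b


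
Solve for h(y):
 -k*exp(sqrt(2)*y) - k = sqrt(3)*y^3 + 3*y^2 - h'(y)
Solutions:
 h(y) = C1 + k*y + sqrt(2)*k*exp(sqrt(2)*y)/2 + sqrt(3)*y^4/4 + y^3


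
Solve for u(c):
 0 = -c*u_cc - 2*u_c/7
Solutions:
 u(c) = C1 + C2*c^(5/7)


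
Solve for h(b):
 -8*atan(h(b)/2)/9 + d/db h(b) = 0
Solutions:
 Integral(1/atan(_y/2), (_y, h(b))) = C1 + 8*b/9


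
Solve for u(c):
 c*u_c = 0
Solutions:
 u(c) = C1


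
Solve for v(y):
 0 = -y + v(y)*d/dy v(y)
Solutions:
 v(y) = -sqrt(C1 + y^2)
 v(y) = sqrt(C1 + y^2)


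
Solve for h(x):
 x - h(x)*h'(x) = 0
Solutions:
 h(x) = -sqrt(C1 + x^2)
 h(x) = sqrt(C1 + x^2)


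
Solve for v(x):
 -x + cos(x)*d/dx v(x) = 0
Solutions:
 v(x) = C1 + Integral(x/cos(x), x)


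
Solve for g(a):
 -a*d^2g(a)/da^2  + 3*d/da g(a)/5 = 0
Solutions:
 g(a) = C1 + C2*a^(8/5)


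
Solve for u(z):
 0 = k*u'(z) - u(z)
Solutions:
 u(z) = C1*exp(z/k)


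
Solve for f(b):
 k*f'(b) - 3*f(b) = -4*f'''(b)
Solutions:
 f(b) = C1*exp(b*(-k/((-3^(1/3) + 3^(5/6)*I)*(sqrt(3)*sqrt(k^3 + 243) + 27)^(1/3)) - 3^(1/3)*(sqrt(3)*sqrt(k^3 + 243) + 27)^(1/3)/12 + 3^(5/6)*I*(sqrt(3)*sqrt(k^3 + 243) + 27)^(1/3)/12)) + C2*exp(b*(k/((3^(1/3) + 3^(5/6)*I)*(sqrt(3)*sqrt(k^3 + 243) + 27)^(1/3)) - 3^(1/3)*(sqrt(3)*sqrt(k^3 + 243) + 27)^(1/3)/12 - 3^(5/6)*I*(sqrt(3)*sqrt(k^3 + 243) + 27)^(1/3)/12)) + C3*exp(3^(1/3)*b*(-3^(1/3)*k/(sqrt(3)*sqrt(k^3 + 243) + 27)^(1/3) + (sqrt(3)*sqrt(k^3 + 243) + 27)^(1/3))/6)


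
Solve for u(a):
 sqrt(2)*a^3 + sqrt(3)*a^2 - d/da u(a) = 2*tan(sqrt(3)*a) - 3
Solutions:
 u(a) = C1 + sqrt(2)*a^4/4 + sqrt(3)*a^3/3 + 3*a + 2*sqrt(3)*log(cos(sqrt(3)*a))/3


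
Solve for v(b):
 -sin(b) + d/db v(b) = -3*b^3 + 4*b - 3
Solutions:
 v(b) = C1 - 3*b^4/4 + 2*b^2 - 3*b - cos(b)


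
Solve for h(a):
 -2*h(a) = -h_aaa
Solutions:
 h(a) = C3*exp(2^(1/3)*a) + (C1*sin(2^(1/3)*sqrt(3)*a/2) + C2*cos(2^(1/3)*sqrt(3)*a/2))*exp(-2^(1/3)*a/2)


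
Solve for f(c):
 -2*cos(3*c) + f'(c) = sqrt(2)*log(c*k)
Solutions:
 f(c) = C1 + sqrt(2)*c*(log(c*k) - 1) + 2*sin(3*c)/3


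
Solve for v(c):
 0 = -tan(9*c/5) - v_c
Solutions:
 v(c) = C1 + 5*log(cos(9*c/5))/9


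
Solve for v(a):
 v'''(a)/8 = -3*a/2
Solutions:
 v(a) = C1 + C2*a + C3*a^2 - a^4/2


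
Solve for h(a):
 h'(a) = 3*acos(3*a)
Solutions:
 h(a) = C1 + 3*a*acos(3*a) - sqrt(1 - 9*a^2)


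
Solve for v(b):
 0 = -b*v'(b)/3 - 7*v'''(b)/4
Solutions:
 v(b) = C1 + Integral(C2*airyai(-42^(2/3)*b/21) + C3*airybi(-42^(2/3)*b/21), b)


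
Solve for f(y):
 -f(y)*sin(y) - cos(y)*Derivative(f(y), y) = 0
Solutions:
 f(y) = C1*cos(y)


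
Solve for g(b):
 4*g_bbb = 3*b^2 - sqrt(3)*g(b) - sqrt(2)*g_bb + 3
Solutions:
 g(b) = C1*exp(b*(-2*sqrt(2) + 2^(2/3)/(sqrt(2) + 108*sqrt(3) + sqrt(-2 + (sqrt(2) + 108*sqrt(3))^2))^(1/3) + 2^(1/3)*(sqrt(2) + 108*sqrt(3) + sqrt(-2 + (sqrt(2) + 108*sqrt(3))^2))^(1/3))/24)*sin(2^(1/3)*sqrt(3)*b*(-(sqrt(2) + 108*sqrt(3) + sqrt(-2 + (sqrt(2) + 108*sqrt(3))^2))^(1/3) + 2^(1/3)/(sqrt(2) + 108*sqrt(3) + sqrt(-2 + (sqrt(2) + 108*sqrt(3))^2))^(1/3))/24) + C2*exp(b*(-2*sqrt(2) + 2^(2/3)/(sqrt(2) + 108*sqrt(3) + sqrt(-2 + (sqrt(2) + 108*sqrt(3))^2))^(1/3) + 2^(1/3)*(sqrt(2) + 108*sqrt(3) + sqrt(-2 + (sqrt(2) + 108*sqrt(3))^2))^(1/3))/24)*cos(2^(1/3)*sqrt(3)*b*(-(sqrt(2) + 108*sqrt(3) + sqrt(-2 + (sqrt(2) + 108*sqrt(3))^2))^(1/3) + 2^(1/3)/(sqrt(2) + 108*sqrt(3) + sqrt(-2 + (sqrt(2) + 108*sqrt(3))^2))^(1/3))/24) + C3*exp(-b*(2^(2/3)/(sqrt(2) + 108*sqrt(3) + sqrt(-2 + (sqrt(2) + 108*sqrt(3))^2))^(1/3) + sqrt(2) + 2^(1/3)*(sqrt(2) + 108*sqrt(3) + sqrt(-2 + (sqrt(2) + 108*sqrt(3))^2))^(1/3))/12) + sqrt(3)*b^2 - 2*sqrt(2) + sqrt(3)


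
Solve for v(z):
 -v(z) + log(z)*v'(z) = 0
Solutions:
 v(z) = C1*exp(li(z))


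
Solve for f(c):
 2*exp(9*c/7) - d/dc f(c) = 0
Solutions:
 f(c) = C1 + 14*exp(9*c/7)/9


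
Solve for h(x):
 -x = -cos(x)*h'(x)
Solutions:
 h(x) = C1 + Integral(x/cos(x), x)


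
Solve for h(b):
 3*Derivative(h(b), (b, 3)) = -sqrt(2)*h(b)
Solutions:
 h(b) = C3*exp(-2^(1/6)*3^(2/3)*b/3) + (C1*sin(6^(1/6)*b/2) + C2*cos(6^(1/6)*b/2))*exp(2^(1/6)*3^(2/3)*b/6)


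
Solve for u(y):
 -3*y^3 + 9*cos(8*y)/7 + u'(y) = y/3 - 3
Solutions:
 u(y) = C1 + 3*y^4/4 + y^2/6 - 3*y - 9*sin(8*y)/56


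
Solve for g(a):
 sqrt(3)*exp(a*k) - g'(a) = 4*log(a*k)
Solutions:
 g(a) = C1 - 4*a*log(a*k) + 4*a + Piecewise((sqrt(3)*exp(a*k)/k, Ne(k, 0)), (sqrt(3)*a, True))


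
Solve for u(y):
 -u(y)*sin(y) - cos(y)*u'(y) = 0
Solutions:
 u(y) = C1*cos(y)


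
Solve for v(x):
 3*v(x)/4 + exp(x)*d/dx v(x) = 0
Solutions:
 v(x) = C1*exp(3*exp(-x)/4)


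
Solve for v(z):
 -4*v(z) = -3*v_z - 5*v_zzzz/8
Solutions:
 v(z) = C1*exp(z*(-10^(2/3)*(19 + 3*sqrt(129))^(1/3) + 20*10^(1/3)/(19 + 3*sqrt(129))^(1/3) + 20)/30)*sin(10^(1/3)*sqrt(3)*z*(20/(19 + 3*sqrt(129))^(1/3) + 10^(1/3)*(19 + 3*sqrt(129))^(1/3))/30) + C2*exp(z*(-10^(2/3)*(19 + 3*sqrt(129))^(1/3) + 20*10^(1/3)/(19 + 3*sqrt(129))^(1/3) + 20)/30)*cos(10^(1/3)*sqrt(3)*z*(20/(19 + 3*sqrt(129))^(1/3) + 10^(1/3)*(19 + 3*sqrt(129))^(1/3))/30) + C3*exp(-2*z) + C4*exp(z*(-20*10^(1/3)/(19 + 3*sqrt(129))^(1/3) + 10 + 10^(2/3)*(19 + 3*sqrt(129))^(1/3))/15)


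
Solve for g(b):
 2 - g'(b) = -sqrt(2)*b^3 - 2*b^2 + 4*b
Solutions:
 g(b) = C1 + sqrt(2)*b^4/4 + 2*b^3/3 - 2*b^2 + 2*b


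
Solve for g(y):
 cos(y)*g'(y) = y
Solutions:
 g(y) = C1 + Integral(y/cos(y), y)


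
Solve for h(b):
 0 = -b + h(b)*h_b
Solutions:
 h(b) = -sqrt(C1 + b^2)
 h(b) = sqrt(C1 + b^2)


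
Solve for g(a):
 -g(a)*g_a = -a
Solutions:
 g(a) = -sqrt(C1 + a^2)
 g(a) = sqrt(C1 + a^2)


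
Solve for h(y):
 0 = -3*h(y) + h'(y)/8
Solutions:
 h(y) = C1*exp(24*y)


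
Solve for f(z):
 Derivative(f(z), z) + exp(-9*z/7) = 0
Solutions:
 f(z) = C1 + 7*exp(-9*z/7)/9


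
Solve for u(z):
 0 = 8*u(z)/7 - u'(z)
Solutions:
 u(z) = C1*exp(8*z/7)


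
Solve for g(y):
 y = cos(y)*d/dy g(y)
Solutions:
 g(y) = C1 + Integral(y/cos(y), y)


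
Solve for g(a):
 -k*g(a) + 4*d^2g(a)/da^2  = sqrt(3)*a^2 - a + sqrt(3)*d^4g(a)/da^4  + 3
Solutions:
 g(a) = C1*exp(-3^(3/4)*a*sqrt(2 - sqrt(-sqrt(3)*k + 4))/3) + C2*exp(3^(3/4)*a*sqrt(2 - sqrt(-sqrt(3)*k + 4))/3) + C3*exp(-3^(3/4)*a*sqrt(sqrt(-sqrt(3)*k + 4) + 2)/3) + C4*exp(3^(3/4)*a*sqrt(sqrt(-sqrt(3)*k + 4) + 2)/3) - sqrt(3)*a^2/k + a/k - 3/k - 8*sqrt(3)/k^2


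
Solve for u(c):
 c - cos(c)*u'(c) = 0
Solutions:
 u(c) = C1 + Integral(c/cos(c), c)


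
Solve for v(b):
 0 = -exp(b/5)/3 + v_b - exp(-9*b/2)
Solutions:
 v(b) = C1 + 5*exp(b/5)/3 - 2*exp(-9*b/2)/9


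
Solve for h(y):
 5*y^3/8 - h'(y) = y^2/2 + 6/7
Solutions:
 h(y) = C1 + 5*y^4/32 - y^3/6 - 6*y/7


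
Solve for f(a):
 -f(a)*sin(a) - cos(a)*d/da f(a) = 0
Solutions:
 f(a) = C1*cos(a)


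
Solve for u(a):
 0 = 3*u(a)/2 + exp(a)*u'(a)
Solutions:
 u(a) = C1*exp(3*exp(-a)/2)


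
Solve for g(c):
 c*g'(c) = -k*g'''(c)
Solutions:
 g(c) = C1 + Integral(C2*airyai(c*(-1/k)^(1/3)) + C3*airybi(c*(-1/k)^(1/3)), c)


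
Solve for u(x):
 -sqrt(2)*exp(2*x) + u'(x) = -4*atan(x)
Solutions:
 u(x) = C1 - 4*x*atan(x) + sqrt(2)*exp(2*x)/2 + 2*log(x^2 + 1)


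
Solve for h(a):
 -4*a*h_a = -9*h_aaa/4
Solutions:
 h(a) = C1 + Integral(C2*airyai(2*6^(1/3)*a/3) + C3*airybi(2*6^(1/3)*a/3), a)


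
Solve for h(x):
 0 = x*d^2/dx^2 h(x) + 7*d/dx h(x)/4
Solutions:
 h(x) = C1 + C2/x^(3/4)


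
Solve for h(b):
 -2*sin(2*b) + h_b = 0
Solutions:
 h(b) = C1 - cos(2*b)


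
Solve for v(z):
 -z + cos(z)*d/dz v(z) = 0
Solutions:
 v(z) = C1 + Integral(z/cos(z), z)


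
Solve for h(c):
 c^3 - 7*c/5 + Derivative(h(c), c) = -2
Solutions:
 h(c) = C1 - c^4/4 + 7*c^2/10 - 2*c


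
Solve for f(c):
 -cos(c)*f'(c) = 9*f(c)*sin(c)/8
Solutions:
 f(c) = C1*cos(c)^(9/8)


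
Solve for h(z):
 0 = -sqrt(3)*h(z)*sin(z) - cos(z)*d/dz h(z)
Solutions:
 h(z) = C1*cos(z)^(sqrt(3))


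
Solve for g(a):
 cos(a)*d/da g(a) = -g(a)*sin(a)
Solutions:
 g(a) = C1*cos(a)


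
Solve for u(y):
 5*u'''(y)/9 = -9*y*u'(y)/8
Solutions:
 u(y) = C1 + Integral(C2*airyai(-3*3^(1/3)*5^(2/3)*y/10) + C3*airybi(-3*3^(1/3)*5^(2/3)*y/10), y)


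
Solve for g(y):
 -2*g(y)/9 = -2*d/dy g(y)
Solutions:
 g(y) = C1*exp(y/9)


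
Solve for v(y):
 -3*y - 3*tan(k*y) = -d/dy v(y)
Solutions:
 v(y) = C1 + 3*y^2/2 + 3*Piecewise((-log(cos(k*y))/k, Ne(k, 0)), (0, True))


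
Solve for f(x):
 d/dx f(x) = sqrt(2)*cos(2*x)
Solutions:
 f(x) = C1 + sqrt(2)*sin(2*x)/2


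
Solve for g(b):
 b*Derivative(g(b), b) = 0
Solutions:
 g(b) = C1


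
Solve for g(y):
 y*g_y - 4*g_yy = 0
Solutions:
 g(y) = C1 + C2*erfi(sqrt(2)*y/4)


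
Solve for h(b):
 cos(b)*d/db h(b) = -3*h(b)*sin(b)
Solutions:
 h(b) = C1*cos(b)^3


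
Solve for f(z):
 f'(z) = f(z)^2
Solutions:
 f(z) = -1/(C1 + z)


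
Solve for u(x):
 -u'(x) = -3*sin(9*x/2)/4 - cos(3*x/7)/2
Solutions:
 u(x) = C1 + 7*sin(3*x/7)/6 - cos(9*x/2)/6


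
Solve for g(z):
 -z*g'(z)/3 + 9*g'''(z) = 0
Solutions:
 g(z) = C1 + Integral(C2*airyai(z/3) + C3*airybi(z/3), z)


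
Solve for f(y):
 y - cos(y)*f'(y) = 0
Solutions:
 f(y) = C1 + Integral(y/cos(y), y)


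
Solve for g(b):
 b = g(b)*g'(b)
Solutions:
 g(b) = -sqrt(C1 + b^2)
 g(b) = sqrt(C1 + b^2)


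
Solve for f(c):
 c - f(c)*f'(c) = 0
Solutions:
 f(c) = -sqrt(C1 + c^2)
 f(c) = sqrt(C1 + c^2)


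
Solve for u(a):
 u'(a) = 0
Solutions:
 u(a) = C1


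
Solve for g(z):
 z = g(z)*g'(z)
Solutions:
 g(z) = -sqrt(C1 + z^2)
 g(z) = sqrt(C1 + z^2)


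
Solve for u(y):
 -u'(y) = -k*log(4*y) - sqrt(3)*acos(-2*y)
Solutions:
 u(y) = C1 + k*y*(log(y) - 1) + 2*k*y*log(2) + sqrt(3)*(y*acos(-2*y) + sqrt(1 - 4*y^2)/2)


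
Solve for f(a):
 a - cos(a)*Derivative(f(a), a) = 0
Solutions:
 f(a) = C1 + Integral(a/cos(a), a)


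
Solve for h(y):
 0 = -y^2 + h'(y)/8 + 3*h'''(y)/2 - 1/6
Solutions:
 h(y) = C1 + C2*sin(sqrt(3)*y/6) + C3*cos(sqrt(3)*y/6) + 8*y^3/3 - 572*y/3


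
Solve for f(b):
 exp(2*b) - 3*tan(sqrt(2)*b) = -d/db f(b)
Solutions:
 f(b) = C1 - exp(2*b)/2 - 3*sqrt(2)*log(cos(sqrt(2)*b))/2


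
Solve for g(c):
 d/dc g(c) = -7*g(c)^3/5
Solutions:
 g(c) = -sqrt(10)*sqrt(-1/(C1 - 7*c))/2
 g(c) = sqrt(10)*sqrt(-1/(C1 - 7*c))/2


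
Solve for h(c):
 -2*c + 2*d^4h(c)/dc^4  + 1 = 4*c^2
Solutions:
 h(c) = C1 + C2*c + C3*c^2 + C4*c^3 + c^6/180 + c^5/120 - c^4/48


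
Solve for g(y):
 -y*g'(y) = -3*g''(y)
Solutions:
 g(y) = C1 + C2*erfi(sqrt(6)*y/6)


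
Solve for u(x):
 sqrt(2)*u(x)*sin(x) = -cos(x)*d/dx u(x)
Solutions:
 u(x) = C1*cos(x)^(sqrt(2))


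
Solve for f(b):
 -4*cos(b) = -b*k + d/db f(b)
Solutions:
 f(b) = C1 + b^2*k/2 - 4*sin(b)


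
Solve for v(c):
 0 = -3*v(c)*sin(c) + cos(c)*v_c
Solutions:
 v(c) = C1/cos(c)^3


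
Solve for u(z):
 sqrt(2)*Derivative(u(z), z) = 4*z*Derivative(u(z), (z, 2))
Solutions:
 u(z) = C1 + C2*z^(sqrt(2)/4 + 1)


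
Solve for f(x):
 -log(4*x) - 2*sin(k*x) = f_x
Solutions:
 f(x) = C1 - x*log(x) - 2*x*log(2) + x - 2*Piecewise((-cos(k*x)/k, Ne(k, 0)), (0, True))


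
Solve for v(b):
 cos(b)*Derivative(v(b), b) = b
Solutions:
 v(b) = C1 + Integral(b/cos(b), b)


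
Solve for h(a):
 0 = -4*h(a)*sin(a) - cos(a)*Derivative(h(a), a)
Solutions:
 h(a) = C1*cos(a)^4


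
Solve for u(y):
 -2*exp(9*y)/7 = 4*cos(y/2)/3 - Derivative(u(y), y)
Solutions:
 u(y) = C1 + 2*exp(9*y)/63 + 8*sin(y/2)/3


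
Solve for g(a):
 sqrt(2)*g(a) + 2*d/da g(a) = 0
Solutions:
 g(a) = C1*exp(-sqrt(2)*a/2)


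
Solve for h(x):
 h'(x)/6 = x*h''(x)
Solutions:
 h(x) = C1 + C2*x^(7/6)


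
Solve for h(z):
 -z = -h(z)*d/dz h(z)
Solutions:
 h(z) = -sqrt(C1 + z^2)
 h(z) = sqrt(C1 + z^2)


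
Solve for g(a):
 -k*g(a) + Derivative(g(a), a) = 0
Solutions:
 g(a) = C1*exp(a*k)


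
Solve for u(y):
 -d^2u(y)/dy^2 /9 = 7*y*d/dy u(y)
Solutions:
 u(y) = C1 + C2*erf(3*sqrt(14)*y/2)


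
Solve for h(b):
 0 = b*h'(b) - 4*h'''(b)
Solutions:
 h(b) = C1 + Integral(C2*airyai(2^(1/3)*b/2) + C3*airybi(2^(1/3)*b/2), b)


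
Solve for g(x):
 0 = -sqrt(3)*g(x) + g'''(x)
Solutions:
 g(x) = C3*exp(3^(1/6)*x) + (C1*sin(3^(2/3)*x/2) + C2*cos(3^(2/3)*x/2))*exp(-3^(1/6)*x/2)


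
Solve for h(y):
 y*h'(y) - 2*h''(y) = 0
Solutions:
 h(y) = C1 + C2*erfi(y/2)


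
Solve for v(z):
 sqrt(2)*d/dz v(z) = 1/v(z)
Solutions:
 v(z) = -sqrt(C1 + sqrt(2)*z)
 v(z) = sqrt(C1 + sqrt(2)*z)


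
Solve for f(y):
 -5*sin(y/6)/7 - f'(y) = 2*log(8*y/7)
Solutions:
 f(y) = C1 - 2*y*log(y) - 6*y*log(2) + 2*y + 2*y*log(7) + 30*cos(y/6)/7


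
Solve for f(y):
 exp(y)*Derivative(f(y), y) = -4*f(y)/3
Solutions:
 f(y) = C1*exp(4*exp(-y)/3)


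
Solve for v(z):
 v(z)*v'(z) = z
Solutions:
 v(z) = -sqrt(C1 + z^2)
 v(z) = sqrt(C1 + z^2)


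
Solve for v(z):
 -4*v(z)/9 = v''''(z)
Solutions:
 v(z) = (C1*sin(sqrt(3)*z/3) + C2*cos(sqrt(3)*z/3))*exp(-sqrt(3)*z/3) + (C3*sin(sqrt(3)*z/3) + C4*cos(sqrt(3)*z/3))*exp(sqrt(3)*z/3)


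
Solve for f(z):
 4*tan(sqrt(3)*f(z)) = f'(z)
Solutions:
 f(z) = sqrt(3)*(pi - asin(C1*exp(4*sqrt(3)*z)))/3
 f(z) = sqrt(3)*asin(C1*exp(4*sqrt(3)*z))/3


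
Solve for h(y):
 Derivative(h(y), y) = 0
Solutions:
 h(y) = C1


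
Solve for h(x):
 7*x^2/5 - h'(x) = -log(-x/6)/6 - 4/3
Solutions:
 h(x) = C1 + 7*x^3/15 + x*log(-x)/6 + x*(7 - log(6))/6


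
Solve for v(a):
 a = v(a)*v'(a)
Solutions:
 v(a) = -sqrt(C1 + a^2)
 v(a) = sqrt(C1 + a^2)


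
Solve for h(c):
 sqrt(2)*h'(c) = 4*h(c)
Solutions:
 h(c) = C1*exp(2*sqrt(2)*c)


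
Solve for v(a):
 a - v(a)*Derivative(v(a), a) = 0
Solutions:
 v(a) = -sqrt(C1 + a^2)
 v(a) = sqrt(C1 + a^2)


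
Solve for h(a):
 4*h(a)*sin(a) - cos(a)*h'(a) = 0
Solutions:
 h(a) = C1/cos(a)^4


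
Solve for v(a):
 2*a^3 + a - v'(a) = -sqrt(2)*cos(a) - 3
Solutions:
 v(a) = C1 + a^4/2 + a^2/2 + 3*a + sqrt(2)*sin(a)


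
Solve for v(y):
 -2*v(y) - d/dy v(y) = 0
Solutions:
 v(y) = C1*exp(-2*y)


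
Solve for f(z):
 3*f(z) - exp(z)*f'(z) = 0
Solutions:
 f(z) = C1*exp(-3*exp(-z))


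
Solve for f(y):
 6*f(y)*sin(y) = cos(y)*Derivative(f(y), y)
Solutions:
 f(y) = C1/cos(y)^6


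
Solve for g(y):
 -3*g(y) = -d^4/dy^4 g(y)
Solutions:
 g(y) = C1*exp(-3^(1/4)*y) + C2*exp(3^(1/4)*y) + C3*sin(3^(1/4)*y) + C4*cos(3^(1/4)*y)


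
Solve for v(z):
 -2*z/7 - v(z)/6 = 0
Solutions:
 v(z) = -12*z/7


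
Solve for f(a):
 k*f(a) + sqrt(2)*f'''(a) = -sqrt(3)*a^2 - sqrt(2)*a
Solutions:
 f(a) = C1*exp(2^(5/6)*a*(-k)^(1/3)/2) + C2*exp(2^(5/6)*a*(-k)^(1/3)*(-1 + sqrt(3)*I)/4) + C3*exp(-2^(5/6)*a*(-k)^(1/3)*(1 + sqrt(3)*I)/4) - sqrt(3)*a^2/k - sqrt(2)*a/k


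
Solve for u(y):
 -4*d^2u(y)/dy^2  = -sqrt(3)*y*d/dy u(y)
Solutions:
 u(y) = C1 + C2*erfi(sqrt(2)*3^(1/4)*y/4)


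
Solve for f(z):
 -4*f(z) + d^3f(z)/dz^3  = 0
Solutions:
 f(z) = C3*exp(2^(2/3)*z) + (C1*sin(2^(2/3)*sqrt(3)*z/2) + C2*cos(2^(2/3)*sqrt(3)*z/2))*exp(-2^(2/3)*z/2)


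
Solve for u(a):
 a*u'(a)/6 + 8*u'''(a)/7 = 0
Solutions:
 u(a) = C1 + Integral(C2*airyai(-6^(2/3)*7^(1/3)*a/12) + C3*airybi(-6^(2/3)*7^(1/3)*a/12), a)


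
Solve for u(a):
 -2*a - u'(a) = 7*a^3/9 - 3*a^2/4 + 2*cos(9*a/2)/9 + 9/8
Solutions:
 u(a) = C1 - 7*a^4/36 + a^3/4 - a^2 - 9*a/8 - 4*sin(9*a/2)/81


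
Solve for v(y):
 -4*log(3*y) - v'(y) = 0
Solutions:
 v(y) = C1 - 4*y*log(y) - y*log(81) + 4*y


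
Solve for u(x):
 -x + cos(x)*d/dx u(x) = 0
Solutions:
 u(x) = C1 + Integral(x/cos(x), x)


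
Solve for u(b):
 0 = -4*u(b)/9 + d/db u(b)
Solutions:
 u(b) = C1*exp(4*b/9)


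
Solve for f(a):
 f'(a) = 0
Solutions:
 f(a) = C1


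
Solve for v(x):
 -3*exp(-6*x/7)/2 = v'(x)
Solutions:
 v(x) = C1 + 7*exp(-6*x/7)/4


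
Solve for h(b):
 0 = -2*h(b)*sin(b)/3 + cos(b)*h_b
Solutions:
 h(b) = C1/cos(b)^(2/3)


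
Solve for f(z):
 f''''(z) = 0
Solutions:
 f(z) = C1 + C2*z + C3*z^2 + C4*z^3


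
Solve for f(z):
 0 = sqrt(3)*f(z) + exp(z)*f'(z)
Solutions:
 f(z) = C1*exp(sqrt(3)*exp(-z))


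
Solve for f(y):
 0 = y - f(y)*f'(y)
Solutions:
 f(y) = -sqrt(C1 + y^2)
 f(y) = sqrt(C1 + y^2)


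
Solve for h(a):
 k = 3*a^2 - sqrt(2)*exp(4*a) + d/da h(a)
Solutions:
 h(a) = C1 - a^3 + a*k + sqrt(2)*exp(4*a)/4


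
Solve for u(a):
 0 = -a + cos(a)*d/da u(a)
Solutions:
 u(a) = C1 + Integral(a/cos(a), a)


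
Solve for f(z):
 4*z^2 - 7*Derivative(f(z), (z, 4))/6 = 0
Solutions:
 f(z) = C1 + C2*z + C3*z^2 + C4*z^3 + z^6/105


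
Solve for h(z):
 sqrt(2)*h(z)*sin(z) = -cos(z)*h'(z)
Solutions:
 h(z) = C1*cos(z)^(sqrt(2))


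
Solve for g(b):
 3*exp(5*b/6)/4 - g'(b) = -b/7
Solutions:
 g(b) = C1 + b^2/14 + 9*exp(5*b/6)/10


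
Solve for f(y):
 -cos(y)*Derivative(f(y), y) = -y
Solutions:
 f(y) = C1 + Integral(y/cos(y), y)


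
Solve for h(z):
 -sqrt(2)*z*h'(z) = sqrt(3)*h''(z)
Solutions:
 h(z) = C1 + C2*erf(6^(3/4)*z/6)


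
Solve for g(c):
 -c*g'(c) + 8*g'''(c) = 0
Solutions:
 g(c) = C1 + Integral(C2*airyai(c/2) + C3*airybi(c/2), c)


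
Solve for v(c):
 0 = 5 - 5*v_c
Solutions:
 v(c) = C1 + c


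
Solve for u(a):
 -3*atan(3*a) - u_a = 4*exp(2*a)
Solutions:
 u(a) = C1 - 3*a*atan(3*a) - 2*exp(2*a) + log(9*a^2 + 1)/2


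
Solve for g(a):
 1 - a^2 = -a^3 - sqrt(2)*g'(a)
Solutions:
 g(a) = C1 - sqrt(2)*a^4/8 + sqrt(2)*a^3/6 - sqrt(2)*a/2


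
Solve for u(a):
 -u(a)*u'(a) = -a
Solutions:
 u(a) = -sqrt(C1 + a^2)
 u(a) = sqrt(C1 + a^2)


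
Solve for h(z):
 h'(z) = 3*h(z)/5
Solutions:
 h(z) = C1*exp(3*z/5)


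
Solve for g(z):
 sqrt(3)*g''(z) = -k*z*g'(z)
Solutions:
 g(z) = Piecewise((-sqrt(2)*3^(1/4)*sqrt(pi)*C1*erf(sqrt(2)*3^(3/4)*sqrt(k)*z/6)/(2*sqrt(k)) - C2, (k > 0) | (k < 0)), (-C1*z - C2, True))


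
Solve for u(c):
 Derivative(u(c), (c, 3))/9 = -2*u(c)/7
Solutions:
 u(c) = C3*exp(c*(-18^(1/3)*7^(2/3) + 3*2^(1/3)*21^(2/3))/28)*sin(3*2^(1/3)*3^(1/6)*7^(2/3)*c/14) + C4*exp(c*(-18^(1/3)*7^(2/3) + 3*2^(1/3)*21^(2/3))/28)*cos(3*2^(1/3)*3^(1/6)*7^(2/3)*c/14) + C5*exp(-c*(18^(1/3)*7^(2/3) + 3*2^(1/3)*21^(2/3))/28) + (C1*sin(3*2^(1/3)*3^(1/6)*7^(2/3)*c/14) + C2*cos(3*2^(1/3)*3^(1/6)*7^(2/3)*c/14))*exp(18^(1/3)*7^(2/3)*c/14)


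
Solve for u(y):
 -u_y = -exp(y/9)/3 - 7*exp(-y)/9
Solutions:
 u(y) = C1 + 3*exp(y/9) - 7*exp(-y)/9


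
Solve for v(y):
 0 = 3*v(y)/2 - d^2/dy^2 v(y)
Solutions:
 v(y) = C1*exp(-sqrt(6)*y/2) + C2*exp(sqrt(6)*y/2)


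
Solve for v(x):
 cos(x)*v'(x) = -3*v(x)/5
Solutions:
 v(x) = C1*(sin(x) - 1)^(3/10)/(sin(x) + 1)^(3/10)


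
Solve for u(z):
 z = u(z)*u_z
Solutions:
 u(z) = -sqrt(C1 + z^2)
 u(z) = sqrt(C1 + z^2)
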